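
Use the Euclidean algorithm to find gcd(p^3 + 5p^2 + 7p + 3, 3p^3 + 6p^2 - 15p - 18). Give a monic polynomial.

p^2 + 4p + 3

Apply the Euclidean algorithm:
  p^3 + 5p^2 + 7p + 3 = (1/3)(3p^3 + 6p^2 - 15p - 18) + (3p^2 + 12p + 9)
  3p^3 + 6p^2 - 15p - 18 = (p - 2)(3p^2 + 12p + 9) + (0)
Last nonzero remainder: 3p^2 + 12p + 9. Dividing through by 3 gives the monic gcd p^2 + 4p + 3.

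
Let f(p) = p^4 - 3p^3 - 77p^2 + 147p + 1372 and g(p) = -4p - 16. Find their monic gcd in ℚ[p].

p + 4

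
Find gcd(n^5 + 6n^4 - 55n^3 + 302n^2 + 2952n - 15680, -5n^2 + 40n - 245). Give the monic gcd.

n^2 - 8n + 49

By polynomial division,
  n^5 + 6n^4 - 55n^3 + 302n^2 + 2952n - 15680 = (-(1/5)n^3 - (14/5)n^2 - (8/5)n + 64)(-5n^2 + 40n - 245) + (0)
Last nonzero remainder: -5n^2 + 40n - 245. Dividing through by -5 gives the monic gcd n^2 - 8n + 49.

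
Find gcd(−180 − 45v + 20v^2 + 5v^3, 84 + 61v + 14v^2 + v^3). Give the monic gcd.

By polynomial division,
  5v^3 + 20v^2 − 45v − 180 = (5)(v^3 + 14v^2 + 61v + 84) + (−50v^2 − 350v − 600)
  v^3 + 14v^2 + 61v + 84 = (−(1/50)v − 7/50)(−50v^2 − 350v − 600) + (0)
Last nonzero remainder: −50v^2 − 350v − 600. Dividing through by −50 gives the monic gcd v^2 + 7v + 12.

12 + 7v + v^2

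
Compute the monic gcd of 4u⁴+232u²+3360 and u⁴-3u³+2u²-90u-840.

Euclidean algorithm in ℚ[u]:
  4u⁴+232u²+3360 = (4)(u⁴-3u³+2u²-90u-840) + (12u³+224u²+360u+6720)
  u⁴-3u³+2u²-90u-840 = ((1/12)u-65/36)(12u³+224u²+360u+6720) + ((3388/9)u²+33880/3)
  12u³+224u²+360u+6720 = ((27/847)u+72/121)((3388/9)u²+33880/3) + (0)
Last nonzero remainder: (3388/9)u²+33880/3. Dividing through by 3388/9 gives the monic gcd u²+30.

u²+30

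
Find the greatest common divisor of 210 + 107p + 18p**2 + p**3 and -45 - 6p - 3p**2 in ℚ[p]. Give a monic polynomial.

1

By polynomial division,
  p**3 + 18p**2 + 107p + 210 = (-(1/3)p - 16/3)(-3p**2 - 6p - 45) + (60p - 30)
  -3p**2 - 6p - 45 = (-(1/20)p - 1/8)(60p - 30) + (-195/4)
  60p - 30 = (-(16/13)p + 8/13)(-195/4) + (0)
The last nonzero remainder is the constant -195/4, so the polynomials are coprime and gcd = 1.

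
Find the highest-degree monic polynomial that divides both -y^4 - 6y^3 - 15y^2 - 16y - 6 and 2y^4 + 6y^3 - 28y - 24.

Euclidean algorithm in ℚ[y]:
  -y^4 - 6y^3 - 15y^2 - 16y - 6 = (-1/2)(2y^4 + 6y^3 - 28y - 24) + (-3y^3 - 15y^2 - 30y - 18)
  2y^4 + 6y^3 - 28y - 24 = (-(2/3)y + 4/3)(-3y^3 - 15y^2 - 30y - 18) + (0)
Last nonzero remainder: -3y^3 - 15y^2 - 30y - 18. Dividing through by -3 gives the monic gcd y^3 + 5y^2 + 10y + 6.

y^3 + 5y^2 + 10y + 6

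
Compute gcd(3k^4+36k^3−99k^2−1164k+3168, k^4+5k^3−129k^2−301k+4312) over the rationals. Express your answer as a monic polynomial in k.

k^2+19k+88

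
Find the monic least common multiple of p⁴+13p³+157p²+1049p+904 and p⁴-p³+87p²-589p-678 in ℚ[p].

p⁵+7p⁴+79p³+107p²-5390p-5424

Repeated division with remainder:
  p⁴+13p³+157p²+1049p+904 = (p⁴-p³+87p²-589p-678) + (14p³+70p²+1638p+1582)
  p⁴-p³+87p²-589p-678 = ((1/14)p-3/7)(14p³+70p²+1638p+1582) + (0)
Last nonzero remainder: 14p³+70p²+1638p+1582. Dividing through by 14 gives the monic gcd p³+5p²+117p+113.
Then lcm(f, g) = f·g / gcd(f, g); expanding and making the result monic gives the answer.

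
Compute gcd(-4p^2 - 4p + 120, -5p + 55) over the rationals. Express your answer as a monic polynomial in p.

1

Apply the Euclidean algorithm:
  -4p^2 - 4p + 120 = ((4/5)p + 48/5)(-5p + 55) + (-408)
  -5p + 55 = ((5/408)p - 55/408)(-408) + (0)
The last nonzero remainder is the constant -408, so the polynomials are coprime and gcd = 1.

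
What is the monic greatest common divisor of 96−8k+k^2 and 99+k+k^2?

1

By polynomial division,
  k^2−8k+96 = (k^2+k+99) + (−9k−3)
  k^2+k+99 = (−(1/9)k−2/27)(−9k−3) + (889/9)
  −9k−3 = (−(81/889)k−27/889)(889/9) + (0)
The last nonzero remainder is the constant 889/9, so the polynomials are coprime and gcd = 1.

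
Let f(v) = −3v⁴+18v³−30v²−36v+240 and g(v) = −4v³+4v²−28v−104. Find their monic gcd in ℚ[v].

Apply the Euclidean algorithm:
  −3v⁴+18v³−30v²−36v+240 = ((3/4)v−15/4)(−4v³+4v²−28v−104) + (6v²−63v−150)
  −4v³+4v²−28v−104 = (−(2/3)v−19/3)(6v²−63v−150) + (−527v−1054)
  6v²−63v−150 = (−(6/527)v+75/527)(−527v−1054) + (0)
Last nonzero remainder: −527v−1054. Dividing through by −527 gives the monic gcd v+2.

v+2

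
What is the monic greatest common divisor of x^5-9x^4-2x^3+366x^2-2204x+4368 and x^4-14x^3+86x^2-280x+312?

x^3-12x^2+62x-156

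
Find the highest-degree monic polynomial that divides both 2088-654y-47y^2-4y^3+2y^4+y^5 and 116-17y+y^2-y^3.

-116+17y-y^2+y^3

Apply the Euclidean algorithm:
  y^5+2y^4-4y^3-47y^2-654y+2088 = (-y^2-3y+18)(-y^3+y^2-17y+116) + (0)
Last nonzero remainder: -y^3+y^2-17y+116. Dividing through by -1 gives the monic gcd y^3-y^2+17y-116.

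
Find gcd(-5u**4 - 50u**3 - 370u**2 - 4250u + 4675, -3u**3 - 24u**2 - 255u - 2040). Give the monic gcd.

u**2 + 85

By polynomial division,
  -5u**4 - 50u**3 - 370u**2 - 4250u + 4675 = ((5/3)u + 10/3)(-3u**3 - 24u**2 - 255u - 2040) + (135u**2 + 11475)
  -3u**3 - 24u**2 - 255u - 2040 = (-(1/45)u - 8/45)(135u**2 + 11475) + (0)
Last nonzero remainder: 135u**2 + 11475. Dividing through by 135 gives the monic gcd u**2 + 85.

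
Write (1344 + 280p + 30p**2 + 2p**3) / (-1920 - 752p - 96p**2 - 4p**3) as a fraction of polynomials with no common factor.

Repeated division with remainder:
  2p**3 + 30p**2 + 280p + 1344 = (-1/2)(-4p**3 - 96p**2 - 752p - 1920) + (-18p**2 - 96p + 384)
  -4p**3 - 96p**2 - 752p - 1920 = ((2/9)p + 112/27)(-18p**2 - 96p + 384) + (-(3952/9)p - 31616/9)
  -18p**2 - 96p + 384 = ((81/1976)p - 27/247)(-(3952/9)p - 31616/9) + (0)
Last nonzero remainder: -(3952/9)p - 31616/9. Dividing through by -3952/9 gives the monic gcd p + 8.
Cancel p + 8 from numerator and denominator to get the reduced form.

(-84 - 7p - p**2)/(120 + 32p + 2p**2)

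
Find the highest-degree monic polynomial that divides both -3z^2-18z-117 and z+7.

1

Euclidean algorithm in ℚ[z]:
  -3z^2-18z-117 = (-3z+3)(z+7) + (-138)
  z+7 = (-(1/138)z-7/138)(-138) + (0)
The last nonzero remainder is the constant -138, so the polynomials are coprime and gcd = 1.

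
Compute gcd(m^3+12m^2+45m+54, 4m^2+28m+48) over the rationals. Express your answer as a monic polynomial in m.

m+3

By polynomial division,
  m^3+12m^2+45m+54 = ((1/4)m+5/4)(4m^2+28m+48) + (-2m-6)
  4m^2+28m+48 = (-2m-8)(-2m-6) + (0)
Last nonzero remainder: -2m-6. Dividing through by -2 gives the monic gcd m+3.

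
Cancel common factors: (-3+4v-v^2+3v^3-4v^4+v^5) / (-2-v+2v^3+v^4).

(3-4v+v^2)/(2+v)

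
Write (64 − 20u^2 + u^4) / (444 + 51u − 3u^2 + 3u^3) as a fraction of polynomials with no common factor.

Repeated division with remainder:
  u^4 − 20u^2 + 64 = ((1/3)u + 1/3)(3u^3 − 3u^2 + 51u + 444) + (−36u^2 − 165u − 84)
  3u^3 − 3u^2 + 51u + 444 = (−(1/12)u + 67/144)(−36u^2 − 165u − 84) + ((5797/48)u + 5797/12)
  −36u^2 − 165u − 84 = (−(1728/5797)u − 1008/5797)((5797/48)u + 5797/12) + (0)
Last nonzero remainder: (5797/48)u + 5797/12. Dividing through by 5797/48 gives the monic gcd u + 4.
Cancel u + 4 from numerator and denominator to get the reduced form.

(16 − 4u − 4u^2 + u^3)/(111 − 15u + 3u^2)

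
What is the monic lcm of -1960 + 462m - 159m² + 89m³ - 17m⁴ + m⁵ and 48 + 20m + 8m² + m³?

By polynomial division,
  m⁵ - 17m⁴ + 89m³ - 159m² + 462m - 1960 = (m² - 25m + 269)(m³ + 8m² + 20m + 48) + (-1859m² - 3718m - 14872)
  m³ + 8m² + 20m + 48 = (-(1/1859)m - 6/1859)(-1859m² - 3718m - 14872) + (0)
Last nonzero remainder: -1859m² - 3718m - 14872. Dividing through by -1859 gives the monic gcd m² + 2m + 8.
Then lcm(f, g) = f·g / gcd(f, g); expanding and making the result monic gives the answer.

-11760 + 812m - 492m² + 375m³ - 13m⁴ - 11m⁵ + m⁶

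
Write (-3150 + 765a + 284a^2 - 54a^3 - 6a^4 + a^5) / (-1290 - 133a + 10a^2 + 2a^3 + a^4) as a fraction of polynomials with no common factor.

By polynomial division,
  a^5 - 6a^4 - 54a^3 + 284a^2 + 765a - 3150 = (a - 8)(a^4 + 2a^3 + 10a^2 - 133a - 1290) + (-48a^3 + 497a^2 + 991a - 13470)
  a^4 + 2a^3 + 10a^2 - 133a - 1290 = (-(1/48)a - 593/2304)(-48a^3 + 497a^2 + 991a - 13470) + ((365329/2304)a^2 - (365329/2304)a - 1826645/384)
  -48a^3 + 497a^2 + 991a - 13470 = (-(110592/365329)a + 1034496/365329)((365329/2304)a^2 - (365329/2304)a - 1826645/384) + (0)
Last nonzero remainder: (365329/2304)a^2 - (365329/2304)a - 1826645/384. Dividing through by 365329/2304 gives the monic gcd a^2 - a - 30.
Cancel a^2 - a - 30 from numerator and denominator to get the reduced form.

(105 - 29a - 5a^2 + a^3)/(43 + 3a + a^2)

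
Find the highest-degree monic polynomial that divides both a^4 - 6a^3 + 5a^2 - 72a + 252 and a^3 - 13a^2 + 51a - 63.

a - 3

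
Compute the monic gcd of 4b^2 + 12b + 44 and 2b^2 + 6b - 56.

1

Euclidean algorithm in ℚ[b]:
  4b^2 + 12b + 44 = (2)(2b^2 + 6b - 56) + (156)
  2b^2 + 6b - 56 = ((1/78)b^2 + (1/26)b - 14/39)(156) + (0)
The last nonzero remainder is the constant 156, so the polynomials are coprime and gcd = 1.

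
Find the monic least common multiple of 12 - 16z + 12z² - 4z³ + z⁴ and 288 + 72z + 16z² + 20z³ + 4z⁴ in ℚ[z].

Repeated division with remainder:
  z⁴ - 4z³ + 12z² - 16z + 12 = (1/4)(4z⁴ + 20z³ + 16z² + 72z + 288) + (-9z³ + 8z² - 34z - 60)
  4z⁴ + 20z³ + 16z² + 72z + 288 = (-(4/9)z - 212/81)(-9z³ + 8z² - 34z - 60) + ((1768/81)z² - (3536/81)z + 3536/27)
  -9z³ + 8z² - 34z - 60 = (-(729/1768)z - 405/884)((1768/81)z² - (3536/81)z + 3536/27) + (0)
Last nonzero remainder: (1768/81)z² - (3536/81)z + 3536/27. Dividing through by 1768/81 gives the monic gcd z² - 2z + 6.
Then lcm(f, g) = f·g / gcd(f, g); expanding and making the result monic gives the answer.

144 - 108z + 44z² + 20z³ - 4z⁴ + 3z⁵ + z⁶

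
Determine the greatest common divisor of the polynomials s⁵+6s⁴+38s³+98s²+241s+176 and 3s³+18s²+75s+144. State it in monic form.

s²+3s+16

By polynomial division,
  s⁵+6s⁴+38s³+98s²+241s+176 = ((1/3)s²+13/3)(3s³+18s²+75s+144) + (-28s²-84s-448)
  3s³+18s²+75s+144 = (-(3/28)s-9/28)(-28s²-84s-448) + (0)
Last nonzero remainder: -28s²-84s-448. Dividing through by -28 gives the monic gcd s²+3s+16.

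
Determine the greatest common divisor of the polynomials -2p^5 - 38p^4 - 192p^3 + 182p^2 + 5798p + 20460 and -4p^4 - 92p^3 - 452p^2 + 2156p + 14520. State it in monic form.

p^3 + 12p^2 - 19p - 330

By polynomial division,
  -2p^5 - 38p^4 - 192p^3 + 182p^2 + 5798p + 20460 = ((1/2)p - 2)(-4p^4 - 92p^3 - 452p^2 + 2156p + 14520) + (-150p^3 - 1800p^2 + 2850p + 49500)
  -4p^4 - 92p^3 - 452p^2 + 2156p + 14520 = ((2/75)p + 22/75)(-150p^3 - 1800p^2 + 2850p + 49500) + (0)
Last nonzero remainder: -150p^3 - 1800p^2 + 2850p + 49500. Dividing through by -150 gives the monic gcd p^3 + 12p^2 - 19p - 330.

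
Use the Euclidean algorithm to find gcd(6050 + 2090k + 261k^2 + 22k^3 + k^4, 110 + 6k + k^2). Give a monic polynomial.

110 + 6k + k^2

Repeated division with remainder:
  k^4 + 22k^3 + 261k^2 + 2090k + 6050 = (k^2 + 16k + 55)(k^2 + 6k + 110) + (0)
The last nonzero remainder k^2 + 6k + 110 is already monic.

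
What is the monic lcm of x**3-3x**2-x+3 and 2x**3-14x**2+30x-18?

x**4-6x**3+8x**2+6x-9

By polynomial division,
  x**3-3x**2-x+3 = (1/2)(2x**3-14x**2+30x-18) + (4x**2-16x+12)
  2x**3-14x**2+30x-18 = ((1/2)x-3/2)(4x**2-16x+12) + (0)
Last nonzero remainder: 4x**2-16x+12. Dividing through by 4 gives the monic gcd x**2-4x+3.
Then lcm(f, g) = f·g / gcd(f, g); expanding and making the result monic gives the answer.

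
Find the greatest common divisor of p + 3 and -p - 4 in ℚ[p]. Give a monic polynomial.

1

Repeated division with remainder:
  p + 3 = (-1)(-p - 4) + (-1)
  -p - 4 = (p + 4)(-1) + (0)
The last nonzero remainder is the constant -1, so the polynomials are coprime and gcd = 1.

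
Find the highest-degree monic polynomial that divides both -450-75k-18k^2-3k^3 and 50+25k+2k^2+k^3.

25+k^2

By polynomial division,
  -3k^3-18k^2-75k-450 = (-3)(k^3+2k^2+25k+50) + (-12k^2-300)
  k^3+2k^2+25k+50 = (-(1/12)k-1/6)(-12k^2-300) + (0)
Last nonzero remainder: -12k^2-300. Dividing through by -12 gives the monic gcd k^2+25.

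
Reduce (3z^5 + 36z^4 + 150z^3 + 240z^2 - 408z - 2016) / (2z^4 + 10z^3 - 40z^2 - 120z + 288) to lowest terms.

By polynomial division,
  3z^5 + 36z^4 + 150z^3 + 240z^2 - 408z - 2016 = ((3/2)z + 21/2)(2z^4 + 10z^3 - 40z^2 - 120z + 288) + (105z^3 + 840z^2 + 420z - 5040)
  2z^4 + 10z^3 - 40z^2 - 120z + 288 = ((2/105)z - 2/35)(105z^3 + 840z^2 + 420z - 5040) + (0)
Last nonzero remainder: 105z^3 + 840z^2 + 420z - 5040. Dividing through by 105 gives the monic gcd z^3 + 8z^2 + 4z - 48.
Cancel z^3 + 8z^2 + 4z - 48 from numerator and denominator to get the reduced form.

(3z^2 + 12z + 42)/(2z - 6)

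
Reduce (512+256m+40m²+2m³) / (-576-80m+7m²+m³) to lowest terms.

(8+2m)/(-9+m)

By polynomial division,
  2m³+40m²+256m+512 = (2)(m³+7m²-80m-576) + (26m²+416m+1664)
  m³+7m²-80m-576 = ((1/26)m-9/26)(26m²+416m+1664) + (0)
Last nonzero remainder: 26m²+416m+1664. Dividing through by 26 gives the monic gcd m²+16m+64.
Cancel m²+16m+64 from numerator and denominator to get the reduced form.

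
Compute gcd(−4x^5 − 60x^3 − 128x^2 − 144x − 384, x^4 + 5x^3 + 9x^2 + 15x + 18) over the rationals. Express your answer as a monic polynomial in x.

Repeated division with remainder:
  −4x^5 − 60x^3 − 128x^2 − 144x − 384 = (−4x + 20)(x^4 + 5x^3 + 9x^2 + 15x + 18) + (−124x^3 − 248x^2 − 372x − 744)
  x^4 + 5x^3 + 9x^2 + 15x + 18 = (−(1/124)x − 3/124)(−124x^3 − 248x^2 − 372x − 744) + (0)
Last nonzero remainder: −124x^3 − 248x^2 − 372x − 744. Dividing through by −124 gives the monic gcd x^3 + 2x^2 + 3x + 6.

x^3 + 2x^2 + 3x + 6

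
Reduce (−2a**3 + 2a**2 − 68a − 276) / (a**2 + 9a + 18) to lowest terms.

(−2a**2 + 8a − 92)/(a + 6)

Apply the Euclidean algorithm:
  −2a**3 + 2a**2 − 68a − 276 = (−2a + 20)(a**2 + 9a + 18) + (−212a − 636)
  a**2 + 9a + 18 = (−(1/212)a − 3/106)(−212a − 636) + (0)
Last nonzero remainder: −212a − 636. Dividing through by −212 gives the monic gcd a + 3.
Cancel a + 3 from numerator and denominator to get the reduced form.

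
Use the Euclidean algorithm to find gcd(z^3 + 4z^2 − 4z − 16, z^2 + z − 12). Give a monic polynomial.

z + 4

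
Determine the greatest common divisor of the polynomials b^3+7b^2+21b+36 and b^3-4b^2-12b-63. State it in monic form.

b^2+3b+9

Apply the Euclidean algorithm:
  b^3+7b^2+21b+36 = (b^3-4b^2-12b-63) + (11b^2+33b+99)
  b^3-4b^2-12b-63 = ((1/11)b-7/11)(11b^2+33b+99) + (0)
Last nonzero remainder: 11b^2+33b+99. Dividing through by 11 gives the monic gcd b^2+3b+9.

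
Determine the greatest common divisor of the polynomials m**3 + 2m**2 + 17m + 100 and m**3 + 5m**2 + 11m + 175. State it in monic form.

Apply the Euclidean algorithm:
  m**3 + 2m**2 + 17m + 100 = (m**3 + 5m**2 + 11m + 175) + (-3m**2 + 6m - 75)
  m**3 + 5m**2 + 11m + 175 = (-(1/3)m - 7/3)(-3m**2 + 6m - 75) + (0)
Last nonzero remainder: -3m**2 + 6m - 75. Dividing through by -3 gives the monic gcd m**2 - 2m + 25.

m**2 - 2m + 25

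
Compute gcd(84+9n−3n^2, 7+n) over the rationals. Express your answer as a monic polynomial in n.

Apply the Euclidean algorithm:
  −3n^2+9n+84 = (−3n+30)(n+7) + (−126)
  n+7 = (−(1/126)n−1/18)(−126) + (0)
The last nonzero remainder is the constant −126, so the polynomials are coprime and gcd = 1.

1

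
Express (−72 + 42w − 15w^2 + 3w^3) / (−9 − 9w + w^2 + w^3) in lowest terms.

Repeated division with remainder:
  3w^3 − 15w^2 + 42w − 72 = (3)(w^3 + w^2 − 9w − 9) + (−18w^2 + 69w − 45)
  w^3 + w^2 − 9w − 9 = (−(1/18)w − 29/108)(−18w^2 + 69w − 45) + ((253/36)w − 253/12)
  −18w^2 + 69w − 45 = (−(648/253)w + 540/253)((253/36)w − 253/12) + (0)
Last nonzero remainder: (253/36)w − 253/12. Dividing through by 253/36 gives the monic gcd w − 3.
Cancel w − 3 from numerator and denominator to get the reduced form.

(24 − 6w + 3w^2)/(3 + 4w + w^2)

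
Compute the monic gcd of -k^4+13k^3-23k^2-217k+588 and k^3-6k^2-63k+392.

k^2-14k+49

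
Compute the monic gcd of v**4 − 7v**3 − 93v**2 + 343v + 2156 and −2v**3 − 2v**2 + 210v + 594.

v − 11

Euclidean algorithm in ℚ[v]:
  v**4 − 7v**3 − 93v**2 + 343v + 2156 = (−(1/2)v + 4)(−2v**3 − 2v**2 + 210v + 594) + (20v**2 − 200v − 220)
  −2v**3 − 2v**2 + 210v + 594 = (−(1/10)v − 11/10)(20v**2 − 200v − 220) + (−32v + 352)
  20v**2 − 200v − 220 = (−(5/8)v − 5/8)(−32v + 352) + (0)
Last nonzero remainder: −32v + 352. Dividing through by −32 gives the monic gcd v − 11.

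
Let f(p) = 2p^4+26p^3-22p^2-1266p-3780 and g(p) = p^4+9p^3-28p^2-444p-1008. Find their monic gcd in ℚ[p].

p^2-p-42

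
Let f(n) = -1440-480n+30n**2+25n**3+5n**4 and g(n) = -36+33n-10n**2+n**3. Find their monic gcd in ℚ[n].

-4+n

Euclidean algorithm in ℚ[n]:
  5n**4+25n**3+30n**2-480n-1440 = (5n+75)(n**3-10n**2+33n-36) + (615n**2-2775n+1260)
  n**3-10n**2+33n-36 = ((1/615)n-15/1681)(615n**2-2775n+1260) + ((10404/1681)n-41616/1681)
  615n**2-2775n+1260 = ((344605/3468)n-58835/1156)((10404/1681)n-41616/1681) + (0)
Last nonzero remainder: (10404/1681)n-41616/1681. Dividing through by 10404/1681 gives the monic gcd n-4.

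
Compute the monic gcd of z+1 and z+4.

By polynomial division,
  z+1 = (z+4) + (-3)
  z+4 = (-(1/3)z-4/3)(-3) + (0)
The last nonzero remainder is the constant -3, so the polynomials are coprime and gcd = 1.

1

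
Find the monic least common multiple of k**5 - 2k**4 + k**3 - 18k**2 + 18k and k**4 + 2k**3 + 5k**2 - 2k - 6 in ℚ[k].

By polynomial division,
  k**5 - 2k**4 + k**3 - 18k**2 + 18k = (k - 4)(k**4 + 2k**3 + 5k**2 - 2k - 6) + (4k**3 + 4k**2 + 16k - 24)
  k**4 + 2k**3 + 5k**2 - 2k - 6 = ((1/4)k + 1/4)(4k**3 + 4k**2 + 16k - 24) + (0)
Last nonzero remainder: 4k**3 + 4k**2 + 16k - 24. Dividing through by 4 gives the monic gcd k**3 + k**2 + 4k - 6.
Then lcm(f, g) = f·g / gcd(f, g); expanding and making the result monic gives the answer.

k**6 - k**5 - k**4 - 17k**3 + 18k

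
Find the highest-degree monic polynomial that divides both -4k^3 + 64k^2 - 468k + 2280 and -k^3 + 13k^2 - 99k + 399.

k^2 - 6k + 57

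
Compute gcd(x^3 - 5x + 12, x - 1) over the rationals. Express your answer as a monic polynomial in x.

1

Euclidean algorithm in ℚ[x]:
  x^3 - 5x + 12 = (x^2 + x - 4)(x - 1) + (8)
  x - 1 = ((1/8)x - 1/8)(8) + (0)
The last nonzero remainder is the constant 8, so the polynomials are coprime and gcd = 1.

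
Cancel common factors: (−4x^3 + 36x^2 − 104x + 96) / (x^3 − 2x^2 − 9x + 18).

Euclidean algorithm in ℚ[x]:
  −4x^3 + 36x^2 − 104x + 96 = (−4)(x^3 − 2x^2 − 9x + 18) + (28x^2 − 140x + 168)
  x^3 − 2x^2 − 9x + 18 = ((1/28)x + 3/28)(28x^2 − 140x + 168) + (0)
Last nonzero remainder: 28x^2 − 140x + 168. Dividing through by 28 gives the monic gcd x^2 − 5x + 6.
Cancel x^2 − 5x + 6 from numerator and denominator to get the reduced form.

(−4x + 16)/(x + 3)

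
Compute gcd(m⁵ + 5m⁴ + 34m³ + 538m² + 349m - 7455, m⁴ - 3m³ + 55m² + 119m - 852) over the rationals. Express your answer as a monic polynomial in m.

m³ - 7m² + 83m - 213

Repeated division with remainder:
  m⁵ + 5m⁴ + 34m³ + 538m² + 349m - 7455 = (m + 8)(m⁴ - 3m³ + 55m² + 119m - 852) + (3m³ - 21m² + 249m - 639)
  m⁴ - 3m³ + 55m² + 119m - 852 = ((1/3)m + 4/3)(3m³ - 21m² + 249m - 639) + (0)
Last nonzero remainder: 3m³ - 21m² + 249m - 639. Dividing through by 3 gives the monic gcd m³ - 7m² + 83m - 213.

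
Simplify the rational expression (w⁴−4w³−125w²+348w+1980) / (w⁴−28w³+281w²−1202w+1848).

Repeated division with remainder:
  w⁴−4w³−125w²+348w+1980 = (w⁴−28w³+281w²−1202w+1848) + (24w³−406w²+1550w+132)
  w⁴−28w³+281w²−1202w+1848 = ((1/24)w−133/288)(24w³−406w²+1550w+132) + ((4165/144)w²−(70805/144)w+45815/24)
  24w³−406w²+1550w+132 = ((3456/4165)w+288/4165)((4165/144)w²−(70805/144)w+45815/24) + (0)
Last nonzero remainder: (4165/144)w²−(70805/144)w+45815/24. Dividing through by 4165/144 gives the monic gcd w²−17w+66.
Cancel w²−17w+66 from numerator and denominator to get the reduced form.

(w²+13w+30)/(w²−11w+28)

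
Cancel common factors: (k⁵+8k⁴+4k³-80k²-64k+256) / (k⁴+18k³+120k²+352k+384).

(k²-4k+4)/(k+6)

Euclidean algorithm in ℚ[k]:
  k⁵+8k⁴+4k³-80k²-64k+256 = (k-10)(k⁴+18k³+120k²+352k+384) + (64k³+768k²+3072k+4096)
  k⁴+18k³+120k²+352k+384 = ((1/64)k+3/32)(64k³+768k²+3072k+4096) + (0)
Last nonzero remainder: 64k³+768k²+3072k+4096. Dividing through by 64 gives the monic gcd k³+12k²+48k+64.
Cancel k³+12k²+48k+64 from numerator and denominator to get the reduced form.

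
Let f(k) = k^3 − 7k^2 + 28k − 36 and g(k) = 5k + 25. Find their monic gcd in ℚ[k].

Apply the Euclidean algorithm:
  k^3 − 7k^2 + 28k − 36 = ((1/5)k^2 − (12/5)k + 88/5)(5k + 25) + (−476)
  5k + 25 = (−(5/476)k − 25/476)(−476) + (0)
The last nonzero remainder is the constant −476, so the polynomials are coprime and gcd = 1.

1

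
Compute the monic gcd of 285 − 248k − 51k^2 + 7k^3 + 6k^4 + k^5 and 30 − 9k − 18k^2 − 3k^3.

−5 + 4k + k^2

By polynomial division,
  k^5 + 6k^4 + 7k^3 − 51k^2 − 248k + 285 = (−(1/3)k^2 − 4/3)(−3k^3 − 18k^2 − 9k + 30) + (−65k^2 − 260k + 325)
  −3k^3 − 18k^2 − 9k + 30 = ((3/65)k + 6/65)(−65k^2 − 260k + 325) + (0)
Last nonzero remainder: −65k^2 − 260k + 325. Dividing through by −65 gives the monic gcd k^2 + 4k − 5.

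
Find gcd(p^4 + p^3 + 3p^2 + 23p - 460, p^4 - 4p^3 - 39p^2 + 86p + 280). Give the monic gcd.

By polynomial division,
  p^4 + p^3 + 3p^2 + 23p - 460 = (p^4 - 4p^3 - 39p^2 + 86p + 280) + (5p^3 + 42p^2 - 63p - 740)
  p^4 - 4p^3 - 39p^2 + 86p + 280 = ((1/5)p - 62/25)(5p^3 + 42p^2 - 63p - 740) + ((1944/25)p^2 + (1944/25)p - 7776/5)
  5p^3 + 42p^2 - 63p - 740 = ((125/1944)p + 925/1944)((1944/25)p^2 + (1944/25)p - 7776/5) + (0)
Last nonzero remainder: (1944/25)p^2 + (1944/25)p - 7776/5. Dividing through by 1944/25 gives the monic gcd p^2 + p - 20.

p^2 + p - 20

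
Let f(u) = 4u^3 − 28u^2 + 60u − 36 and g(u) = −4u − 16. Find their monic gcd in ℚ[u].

Apply the Euclidean algorithm:
  4u^3 − 28u^2 + 60u − 36 = (−u^2 + 11u − 59)(−4u − 16) + (−980)
  −4u − 16 = ((1/245)u + 4/245)(−980) + (0)
The last nonzero remainder is the constant −980, so the polynomials are coprime and gcd = 1.

1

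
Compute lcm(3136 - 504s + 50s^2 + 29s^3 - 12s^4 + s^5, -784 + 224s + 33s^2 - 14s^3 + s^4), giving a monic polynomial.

-12544 + 5152s - 704s^2 - 66s^3 + 77s^4 - 16s^5 + s^6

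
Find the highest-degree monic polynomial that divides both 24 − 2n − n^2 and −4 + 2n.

Apply the Euclidean algorithm:
  −n^2 − 2n + 24 = (−(1/2)n − 2)(2n − 4) + (16)
  2n − 4 = ((1/8)n − 1/4)(16) + (0)
The last nonzero remainder is the constant 16, so the polynomials are coprime and gcd = 1.

1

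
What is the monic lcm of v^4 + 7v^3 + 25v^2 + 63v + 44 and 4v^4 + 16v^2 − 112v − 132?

v^5 + 4v^4 + 4v^3 − 12v^2 − 145v − 132

By polynomial division,
  v^4 + 7v^3 + 25v^2 + 63v + 44 = (1/4)(4v^4 + 16v^2 − 112v − 132) + (7v^3 + 21v^2 + 91v + 77)
  4v^4 + 16v^2 − 112v − 132 = ((4/7)v − 12/7)(7v^3 + 21v^2 + 91v + 77) + (0)
Last nonzero remainder: 7v^3 + 21v^2 + 91v + 77. Dividing through by 7 gives the monic gcd v^3 + 3v^2 + 13v + 11.
Then lcm(f, g) = f·g / gcd(f, g); expanding and making the result monic gives the answer.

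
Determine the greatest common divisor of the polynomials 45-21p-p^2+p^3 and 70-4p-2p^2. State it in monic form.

1

Euclidean algorithm in ℚ[p]:
  p^3-p^2-21p+45 = (-(1/2)p+3/2)(-2p^2-4p+70) + (20p-60)
  -2p^2-4p+70 = (-(1/10)p-1/2)(20p-60) + (40)
  20p-60 = ((1/2)p-3/2)(40) + (0)
The last nonzero remainder is the constant 40, so the polynomials are coprime and gcd = 1.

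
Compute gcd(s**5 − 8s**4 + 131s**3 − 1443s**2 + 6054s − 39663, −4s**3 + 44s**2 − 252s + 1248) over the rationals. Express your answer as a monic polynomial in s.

s**2 − 3s + 39

Apply the Euclidean algorithm:
  s**5 − 8s**4 + 131s**3 − 1443s**2 + 6054s − 39663 = (−(1/4)s**2 − (3/4)s − 101/4)(−4s**3 + 44s**2 − 252s + 1248) + (−209s**2 + 627s − 8151)
  −4s**3 + 44s**2 − 252s + 1248 = ((4/209)s − 32/209)(−209s**2 + 627s − 8151) + (0)
Last nonzero remainder: −209s**2 + 627s − 8151. Dividing through by −209 gives the monic gcd s**2 − 3s + 39.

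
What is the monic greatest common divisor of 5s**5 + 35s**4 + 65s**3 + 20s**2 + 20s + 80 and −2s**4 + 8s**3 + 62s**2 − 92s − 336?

Euclidean algorithm in ℚ[s]:
  5s**5 + 35s**4 + 65s**3 + 20s**2 + 20s + 80 = (−(5/2)s − 55/2)(−2s**4 + 8s**3 + 62s**2 − 92s − 336) + (440s**3 + 1495s**2 − 3350s − 9160)
  −2s**4 + 8s**3 + 62s**2 − 92s − 336 = (−(1/220)s + 651/19360)(440s**3 + 1495s**2 − 3350s − 9160) + (−(13545/3872)s**2 − (40635/1936)s − 13545/484)
  440s**3 + 1495s**2 − 3350s − 9160 = (−(340736/2709)s + 886688/2709)(−(13545/3872)s**2 − (40635/1936)s − 13545/484) + (0)
Last nonzero remainder: −(13545/3872)s**2 − (40635/1936)s − 13545/484. Dividing through by −13545/3872 gives the monic gcd s**2 + 6s + 8.

s**2 + 6s + 8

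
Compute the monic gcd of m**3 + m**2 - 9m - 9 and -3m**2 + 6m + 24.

By polynomial division,
  m**3 + m**2 - 9m - 9 = (-(1/3)m - 1)(-3m**2 + 6m + 24) + (5m + 15)
  -3m**2 + 6m + 24 = (-(3/5)m + 3)(5m + 15) + (-21)
  5m + 15 = (-(5/21)m - 5/7)(-21) + (0)
The last nonzero remainder is the constant -21, so the polynomials are coprime and gcd = 1.

1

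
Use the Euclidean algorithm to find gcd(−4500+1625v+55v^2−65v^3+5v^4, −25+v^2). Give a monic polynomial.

Euclidean algorithm in ℚ[v]:
  5v^4−65v^3+55v^2+1625v−4500 = (5v^2−65v+180)(v^2−25) + (0)
The last nonzero remainder v^2−25 is already monic.

−25+v^2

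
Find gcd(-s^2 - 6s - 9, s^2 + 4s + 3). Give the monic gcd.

s + 3

Apply the Euclidean algorithm:
  -s^2 - 6s - 9 = (-1)(s^2 + 4s + 3) + (-2s - 6)
  s^2 + 4s + 3 = (-(1/2)s - 1/2)(-2s - 6) + (0)
Last nonzero remainder: -2s - 6. Dividing through by -2 gives the monic gcd s + 3.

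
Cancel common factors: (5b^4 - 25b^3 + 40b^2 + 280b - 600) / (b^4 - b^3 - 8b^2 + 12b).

Euclidean algorithm in ℚ[b]:
  5b^4 - 25b^3 + 40b^2 + 280b - 600 = (5)(b^4 - b^3 - 8b^2 + 12b) + (-20b^3 + 80b^2 + 220b - 600)
  b^4 - b^3 - 8b^2 + 12b = (-(1/20)b - 3/20)(-20b^3 + 80b^2 + 220b - 600) + (15b^2 + 15b - 90)
  -20b^3 + 80b^2 + 220b - 600 = (-(4/3)b + 20/3)(15b^2 + 15b - 90) + (0)
Last nonzero remainder: 15b^2 + 15b - 90. Dividing through by 15 gives the monic gcd b^2 + b - 6.
Cancel b^2 + b - 6 from numerator and denominator to get the reduced form.

(5b^2 - 30b + 100)/(b^2 - 2b)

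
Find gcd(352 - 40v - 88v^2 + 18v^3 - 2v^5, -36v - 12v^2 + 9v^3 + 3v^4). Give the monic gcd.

Apply the Euclidean algorithm:
  -2v^5 + 18v^3 - 88v^2 - 40v + 352 = (-(2/3)v + 2)(3v^4 + 9v^3 - 12v^2 - 36v) + (-8v^3 - 88v^2 + 32v + 352)
  3v^4 + 9v^3 - 12v^2 - 36v = (-(3/8)v + 3)(-8v^3 - 88v^2 + 32v + 352) + (264v^2 - 1056)
  -8v^3 - 88v^2 + 32v + 352 = (-(1/33)v - 1/3)(264v^2 - 1056) + (0)
Last nonzero remainder: 264v^2 - 1056. Dividing through by 264 gives the monic gcd v^2 - 4.

-4 + v^2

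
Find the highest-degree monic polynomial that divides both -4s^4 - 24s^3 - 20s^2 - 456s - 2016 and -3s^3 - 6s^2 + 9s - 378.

s^3 + 2s^2 - 3s + 126

Euclidean algorithm in ℚ[s]:
  -4s^4 - 24s^3 - 20s^2 - 456s - 2016 = ((4/3)s + 16/3)(-3s^3 - 6s^2 + 9s - 378) + (0)
Last nonzero remainder: -3s^3 - 6s^2 + 9s - 378. Dividing through by -3 gives the monic gcd s^3 + 2s^2 - 3s + 126.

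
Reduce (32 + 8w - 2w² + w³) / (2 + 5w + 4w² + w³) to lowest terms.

(16 - 4w + w²)/(1 + 2w + w²)

Apply the Euclidean algorithm:
  w³ - 2w² + 8w + 32 = (w³ + 4w² + 5w + 2) + (-6w² + 3w + 30)
  w³ + 4w² + 5w + 2 = (-(1/6)w - 3/4)(-6w² + 3w + 30) + ((49/4)w + 49/2)
  -6w² + 3w + 30 = (-(24/49)w + 60/49)((49/4)w + 49/2) + (0)
Last nonzero remainder: (49/4)w + 49/2. Dividing through by 49/4 gives the monic gcd w + 2.
Cancel w + 2 from numerator and denominator to get the reduced form.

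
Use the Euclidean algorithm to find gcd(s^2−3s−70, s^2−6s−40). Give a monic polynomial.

Repeated division with remainder:
  s^2−3s−70 = (s^2−6s−40) + (3s−30)
  s^2−6s−40 = ((1/3)s+4/3)(3s−30) + (0)
Last nonzero remainder: 3s−30. Dividing through by 3 gives the monic gcd s−10.

s−10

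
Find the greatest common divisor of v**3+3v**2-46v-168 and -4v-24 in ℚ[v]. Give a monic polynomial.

Euclidean algorithm in ℚ[v]:
  v**3+3v**2-46v-168 = (-(1/4)v**2+(3/4)v+7)(-4v-24) + (0)
Last nonzero remainder: -4v-24. Dividing through by -4 gives the monic gcd v+6.

v+6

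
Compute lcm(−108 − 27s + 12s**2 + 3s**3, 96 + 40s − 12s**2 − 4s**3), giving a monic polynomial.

−72 − 54s − s**2 + 6s**3 + s**4

Euclidean algorithm in ℚ[s]:
  3s**3 + 12s**2 − 27s − 108 = (−3/4)(−4s**3 − 12s**2 + 40s + 96) + (3s**2 + 3s − 36)
  −4s**3 − 12s**2 + 40s + 96 = (−(4/3)s − 8/3)(3s**2 + 3s − 36) + (0)
Last nonzero remainder: 3s**2 + 3s − 36. Dividing through by 3 gives the monic gcd s**2 + s − 12.
Then lcm(f, g) = f·g / gcd(f, g); expanding and making the result monic gives the answer.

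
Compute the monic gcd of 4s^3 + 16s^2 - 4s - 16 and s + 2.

By polynomial division,
  4s^3 + 16s^2 - 4s - 16 = (4s^2 + 8s - 20)(s + 2) + (24)
  s + 2 = ((1/24)s + 1/12)(24) + (0)
The last nonzero remainder is the constant 24, so the polynomials are coprime and gcd = 1.

1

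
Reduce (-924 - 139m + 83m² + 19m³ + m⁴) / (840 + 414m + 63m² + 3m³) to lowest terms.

Repeated division with remainder:
  m⁴ + 19m³ + 83m² - 139m - 924 = ((1/3)m - 2/3)(3m³ + 63m² + 414m + 840) + (-13m² - 143m - 364)
  3m³ + 63m² + 414m + 840 = (-(3/13)m - 30/13)(-13m² - 143m - 364) + (0)
Last nonzero remainder: -13m² - 143m - 364. Dividing through by -13 gives the monic gcd m² + 11m + 28.
Cancel m² + 11m + 28 from numerator and denominator to get the reduced form.

(-33 + 8m + m²)/(30 + 3m)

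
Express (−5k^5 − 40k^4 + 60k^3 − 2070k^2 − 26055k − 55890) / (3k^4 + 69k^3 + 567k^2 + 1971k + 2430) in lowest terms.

(−5k^2 + 50k − 345)/(3k + 15)

Repeated division with remainder:
  −5k^5 − 40k^4 + 60k^3 − 2070k^2 − 26055k − 55890 = (−(5/3)k + 25)(3k^4 + 69k^3 + 567k^2 + 1971k + 2430) + (−720k^3 − 12960k^2 − 71280k − 116640)
  3k^4 + 69k^3 + 567k^2 + 1971k + 2430 = (−(1/240)k − 1/48)(−720k^3 − 12960k^2 − 71280k − 116640) + (0)
Last nonzero remainder: −720k^3 − 12960k^2 − 71280k − 116640. Dividing through by −720 gives the monic gcd k^3 + 18k^2 + 99k + 162.
Cancel k^3 + 18k^2 + 99k + 162 from numerator and denominator to get the reduced form.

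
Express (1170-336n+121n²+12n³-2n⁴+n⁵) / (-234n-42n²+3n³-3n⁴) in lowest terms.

(-45+6n-2n²-n³)/(9n+3n²)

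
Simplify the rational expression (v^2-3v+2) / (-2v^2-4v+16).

(-v+1)/(2v+8)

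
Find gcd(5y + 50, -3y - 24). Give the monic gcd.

Apply the Euclidean algorithm:
  5y + 50 = (-5/3)(-3y - 24) + (10)
  -3y - 24 = (-(3/10)y - 12/5)(10) + (0)
The last nonzero remainder is the constant 10, so the polynomials are coprime and gcd = 1.

1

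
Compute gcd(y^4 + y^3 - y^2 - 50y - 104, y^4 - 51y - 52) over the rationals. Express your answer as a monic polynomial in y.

By polynomial division,
  y^4 + y^3 - y^2 - 50y - 104 = (y^4 - 51y - 52) + (y^3 - y^2 + y - 52)
  y^4 - 51y - 52 = (y + 1)(y^3 - y^2 + y - 52) + (0)
The last nonzero remainder y^3 - y^2 + y - 52 is already monic.

y^3 - y^2 + y - 52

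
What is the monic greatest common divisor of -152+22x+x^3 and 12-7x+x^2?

Repeated division with remainder:
  x^3+22x-152 = (x+7)(x^2-7x+12) + (59x-236)
  x^2-7x+12 = ((1/59)x-3/59)(59x-236) + (0)
Last nonzero remainder: 59x-236. Dividing through by 59 gives the monic gcd x-4.

-4+x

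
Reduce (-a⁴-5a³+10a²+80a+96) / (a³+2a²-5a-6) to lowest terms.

Repeated division with remainder:
  -a⁴-5a³+10a²+80a+96 = (-a-3)(a³+2a²-5a-6) + (11a²+59a+78)
  a³+2a²-5a-6 = ((1/11)a-37/121)(11a²+59a+78) + ((720/121)a+2160/121)
  11a²+59a+78 = ((1331/720)a+1573/360)((720/121)a+2160/121) + (0)
Last nonzero remainder: (720/121)a+2160/121. Dividing through by 720/121 gives the monic gcd a+3.
Cancel a+3 from numerator and denominator to get the reduced form.

(-a³-2a²+16a+32)/(a²-a-2)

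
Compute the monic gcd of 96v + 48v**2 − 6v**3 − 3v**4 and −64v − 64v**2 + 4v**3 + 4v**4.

−16v + v**3

Euclidean algorithm in ℚ[v]:
  −3v**4 − 6v**3 + 48v**2 + 96v = (−3/4)(4v**4 + 4v**3 − 64v**2 − 64v) + (−3v**3 + 48v)
  4v**4 + 4v**3 − 64v**2 − 64v = (−(4/3)v − 4/3)(−3v**3 + 48v) + (0)
Last nonzero remainder: −3v**3 + 48v. Dividing through by −3 gives the monic gcd v**3 − 16v.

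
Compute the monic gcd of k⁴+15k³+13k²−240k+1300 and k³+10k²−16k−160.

k+10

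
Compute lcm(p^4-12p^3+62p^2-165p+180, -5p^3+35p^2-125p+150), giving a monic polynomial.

Euclidean algorithm in ℚ[p]:
  p^4-12p^3+62p^2-165p+180 = (-(1/5)p+1)(-5p^3+35p^2-125p+150) + (2p^2-10p+30)
  -5p^3+35p^2-125p+150 = (-(5/2)p+5)(2p^2-10p+30) + (0)
Last nonzero remainder: 2p^2-10p+30. Dividing through by 2 gives the monic gcd p^2-5p+15.
Then lcm(f, g) = f·g / gcd(f, g); expanding and making the result monic gives the answer.

p^5-14p^4+86p^3-289p^2+510p-360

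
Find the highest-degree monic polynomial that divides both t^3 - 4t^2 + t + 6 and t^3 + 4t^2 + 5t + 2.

t + 1

Apply the Euclidean algorithm:
  t^3 - 4t^2 + t + 6 = (t^3 + 4t^2 + 5t + 2) + (-8t^2 - 4t + 4)
  t^3 + 4t^2 + 5t + 2 = (-(1/8)t - 7/16)(-8t^2 - 4t + 4) + ((15/4)t + 15/4)
  -8t^2 - 4t + 4 = (-(32/15)t + 16/15)((15/4)t + 15/4) + (0)
Last nonzero remainder: (15/4)t + 15/4. Dividing through by 15/4 gives the monic gcd t + 1.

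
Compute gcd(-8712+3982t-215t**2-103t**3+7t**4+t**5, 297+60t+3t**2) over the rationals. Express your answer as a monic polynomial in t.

99+20t+t**2

Euclidean algorithm in ℚ[t]:
  t**5+7t**4-103t**3-215t**2+3982t-8712 = ((1/3)t**3-(13/3)t**2+(58/3)t-88/3)(3t**2+60t+297) + (0)
Last nonzero remainder: 3t**2+60t+297. Dividing through by 3 gives the monic gcd t**2+20t+99.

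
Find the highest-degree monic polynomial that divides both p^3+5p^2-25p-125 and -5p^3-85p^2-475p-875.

p^2+10p+25

Euclidean algorithm in ℚ[p]:
  p^3+5p^2-25p-125 = (-1/5)(-5p^3-85p^2-475p-875) + (-12p^2-120p-300)
  -5p^3-85p^2-475p-875 = ((5/12)p+35/12)(-12p^2-120p-300) + (0)
Last nonzero remainder: -12p^2-120p-300. Dividing through by -12 gives the monic gcd p^2+10p+25.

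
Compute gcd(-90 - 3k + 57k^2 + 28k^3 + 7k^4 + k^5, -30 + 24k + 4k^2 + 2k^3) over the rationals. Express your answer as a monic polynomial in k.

-15 + 12k + 2k^2 + k^3

Repeated division with remainder:
  k^5 + 7k^4 + 28k^3 + 57k^2 - 3k - 90 = ((1/2)k^2 + (5/2)k + 3)(2k^3 + 4k^2 + 24k - 30) + (0)
Last nonzero remainder: 2k^3 + 4k^2 + 24k - 30. Dividing through by 2 gives the monic gcd k^3 + 2k^2 + 12k - 15.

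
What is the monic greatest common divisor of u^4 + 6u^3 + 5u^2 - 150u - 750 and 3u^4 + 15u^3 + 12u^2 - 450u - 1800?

Repeated division with remainder:
  u^4 + 6u^3 + 5u^2 - 150u - 750 = (1/3)(3u^4 + 15u^3 + 12u^2 - 450u - 1800) + (u^3 + u^2 - 150)
  3u^4 + 15u^3 + 12u^2 - 450u - 1800 = (3u + 12)(u^3 + u^2 - 150) + (0)
The last nonzero remainder u^3 + u^2 - 150 is already monic.

u^3 + u^2 - 150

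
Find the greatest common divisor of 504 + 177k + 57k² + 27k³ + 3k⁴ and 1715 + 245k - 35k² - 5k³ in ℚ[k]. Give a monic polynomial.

7 + k

Apply the Euclidean algorithm:
  3k⁴ + 27k³ + 57k² + 177k + 504 = (-(3/5)k - 6/5)(-5k³ - 35k² + 245k + 1715) + (162k² + 1500k + 2562)
  -5k³ - 35k² + 245k + 1715 = (-(5/162)k + 305/4374)(162k² + 1500k + 2562) + ((160000/729)k + 1120000/729)
  162k² + 1500k + 2562 = ((59049/80000)k + 133407/80000)((160000/729)k + 1120000/729) + (0)
Last nonzero remainder: (160000/729)k + 1120000/729. Dividing through by 160000/729 gives the monic gcd k + 7.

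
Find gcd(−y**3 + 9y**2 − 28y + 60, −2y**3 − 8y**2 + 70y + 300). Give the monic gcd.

y − 6

By polynomial division,
  −y**3 + 9y**2 − 28y + 60 = (1/2)(−2y**3 − 8y**2 + 70y + 300) + (13y**2 − 63y − 90)
  −2y**3 − 8y**2 + 70y + 300 = (−(2/13)y − 230/169)(13y**2 − 63y − 90) + (−(5000/169)y + 30000/169)
  13y**2 − 63y − 90 = (−(2197/5000)y − 507/1000)(−(5000/169)y + 30000/169) + (0)
Last nonzero remainder: −(5000/169)y + 30000/169. Dividing through by −5000/169 gives the monic gcd y − 6.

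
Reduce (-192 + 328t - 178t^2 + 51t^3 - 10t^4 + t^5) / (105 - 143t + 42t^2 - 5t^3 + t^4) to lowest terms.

(-64 + 24t - 6t^2 + t^3)/(35 - t + t^2)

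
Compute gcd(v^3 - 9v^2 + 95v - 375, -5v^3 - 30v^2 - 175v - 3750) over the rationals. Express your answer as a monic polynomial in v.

By polynomial division,
  v^3 - 9v^2 + 95v - 375 = (-1/5)(-5v^3 - 30v^2 - 175v - 3750) + (-15v^2 + 60v - 1125)
  -5v^3 - 30v^2 - 175v - 3750 = ((1/3)v + 10/3)(-15v^2 + 60v - 1125) + (0)
Last nonzero remainder: -15v^2 + 60v - 1125. Dividing through by -15 gives the monic gcd v^2 - 4v + 75.

v^2 - 4v + 75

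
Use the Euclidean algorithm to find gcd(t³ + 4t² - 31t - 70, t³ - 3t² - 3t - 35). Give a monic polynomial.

Repeated division with remainder:
  t³ + 4t² - 31t - 70 = (t³ - 3t² - 3t - 35) + (7t² - 28t - 35)
  t³ - 3t² - 3t - 35 = ((1/7)t + 1/7)(7t² - 28t - 35) + (6t - 30)
  7t² - 28t - 35 = ((7/6)t + 7/6)(6t - 30) + (0)
Last nonzero remainder: 6t - 30. Dividing through by 6 gives the monic gcd t - 5.

t - 5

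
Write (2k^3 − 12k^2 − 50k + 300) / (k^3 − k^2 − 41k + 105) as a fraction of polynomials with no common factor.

Repeated division with remainder:
  2k^3 − 12k^2 − 50k + 300 = (2)(k^3 − k^2 − 41k + 105) + (−10k^2 + 32k + 90)
  k^3 − k^2 − 41k + 105 = (−(1/10)k − 11/50)(−10k^2 + 32k + 90) + (−(624/25)k + 624/5)
  −10k^2 + 32k + 90 = ((125/312)k + 75/104)(−(624/25)k + 624/5) + (0)
Last nonzero remainder: −(624/25)k + 624/5. Dividing through by −624/25 gives the monic gcd k − 5.
Cancel k − 5 from numerator and denominator to get the reduced form.

(2k^2 − 2k − 60)/(k^2 + 4k − 21)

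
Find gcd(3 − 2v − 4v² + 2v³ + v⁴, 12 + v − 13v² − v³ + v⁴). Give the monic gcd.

−3 − v + 3v² + v³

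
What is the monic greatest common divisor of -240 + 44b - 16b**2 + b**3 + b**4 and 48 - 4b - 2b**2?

-24 + 2b + b**2

Repeated division with remainder:
  b**4 + b**3 - 16b**2 + 44b - 240 = (-(1/2)b**2 + (1/2)b - 5)(-2b**2 - 4b + 48) + (0)
Last nonzero remainder: -2b**2 - 4b + 48. Dividing through by -2 gives the monic gcd b**2 + 2b - 24.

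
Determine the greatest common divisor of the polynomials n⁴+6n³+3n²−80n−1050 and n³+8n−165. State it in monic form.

n−5

Apply the Euclidean algorithm:
  n⁴+6n³+3n²−80n−1050 = (n+6)(n³+8n−165) + (−5n²+37n−60)
  n³+8n−165 = (−(1/5)n−37/25)(−5n²+37n−60) + ((1269/25)n−1269/5)
  −5n²+37n−60 = (−(125/1269)n+100/423)((1269/25)n−1269/5) + (0)
Last nonzero remainder: (1269/25)n−1269/5. Dividing through by 1269/25 gives the monic gcd n−5.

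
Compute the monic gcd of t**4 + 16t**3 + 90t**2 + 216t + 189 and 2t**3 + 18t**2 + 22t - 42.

Apply the Euclidean algorithm:
  t**4 + 16t**3 + 90t**2 + 216t + 189 = ((1/2)t + 7/2)(2t**3 + 18t**2 + 22t - 42) + (16t**2 + 160t + 336)
  2t**3 + 18t**2 + 22t - 42 = ((1/8)t - 1/8)(16t**2 + 160t + 336) + (0)
Last nonzero remainder: 16t**2 + 160t + 336. Dividing through by 16 gives the monic gcd t**2 + 10t + 21.

t**2 + 10t + 21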